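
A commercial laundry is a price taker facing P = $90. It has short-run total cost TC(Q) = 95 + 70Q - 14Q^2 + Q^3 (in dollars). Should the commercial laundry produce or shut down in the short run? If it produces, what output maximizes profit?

Produce at Q = 10

From TC, MC = TC'(Q) = 70 - 28Q + 3Q^2 and AVC = VC/Q = 70 - 14Q + Q^2.
AVC hits its minimum where MC = AVC, at Q = 7, giving min AVC = 70 - 14·7 + 7^2 = $21.
Because $90 ≥ $21, revenue can cover variable cost; the firm operates.
Solving P = MC: -20 - 28Q + 3Q^2 = 0 ⇒ Q = -2/3 or 10. On the upward-sloping branch, Q* = 10.
Check: AVC at Q = 10 is $30 ≤ P, so revenue covers variable cost.
Profit = P·Q − TC = 90·10 − 395 = $505.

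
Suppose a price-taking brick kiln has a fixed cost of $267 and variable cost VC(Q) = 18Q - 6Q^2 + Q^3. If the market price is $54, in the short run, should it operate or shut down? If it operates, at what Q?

Variable cost is VC = 18Q - 6Q^2 + Q^3, so AVC = VC/Q = 18 - 6Q + Q^2 and MC = dTC/dQ = 18 - 12Q + 3Q^2.
AVC is minimized where dAVC/dQ = -6 + 2Q = 0, at Q = 3; min AVC = 18 - 6·3 + 3^2 = $9.
Because $54 ≥ $9, revenue can cover variable cost; the firm operates.
Solving P = MC: -36 - 12Q + 3Q^2 = 0 ⇒ Q = -2 or 6. On the upward-sloping branch, Q* = 6.
Check: AVC at Q = 6 is $18 ≤ P, so revenue covers variable cost.
Profit = P·Q − TC = 54·6 − 375 = -$51, a loss, but smaller than the $267 fixed cost the firm would lose by shutting down.

Produce at Q = 6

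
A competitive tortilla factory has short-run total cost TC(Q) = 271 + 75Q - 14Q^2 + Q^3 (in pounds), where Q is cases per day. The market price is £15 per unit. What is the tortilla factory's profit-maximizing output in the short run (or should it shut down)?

Shut down

Variable cost is VC = 75Q - 14Q^2 + Q^3, so AVC = VC/Q = 75 - 14Q + Q^2 and MC = dTC/dQ = 75 - 28Q + 3Q^2.
AVC hits its minimum where MC = AVC, at Q = 7, giving min AVC = 75 - 14·7 + 7^2 = £26.
With P < min AVC (£15 < £26), every unit sold adds to the loss.
Shutting down limits the loss to fixed cost, £271.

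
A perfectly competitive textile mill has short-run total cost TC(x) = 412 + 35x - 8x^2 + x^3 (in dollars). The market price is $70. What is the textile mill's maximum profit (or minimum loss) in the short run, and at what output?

Profit = -$118 at x = 7

AVC = 35 - 8x + x^2 has its minimum $19 at x = 4; price $70 clears that bar, so the firm operates.
MC = 35 - 16x + 3x^2. Setting P = MC and taking the root on the rising branch gives x* = 7.
TR = 70·7 = 490. TC = 412 + 196 = 608. Profit = 490 − 608 = -$118.
That loss of $118 beats the $412 the firm would lose by shutting down; producing recovers $294 of fixed cost.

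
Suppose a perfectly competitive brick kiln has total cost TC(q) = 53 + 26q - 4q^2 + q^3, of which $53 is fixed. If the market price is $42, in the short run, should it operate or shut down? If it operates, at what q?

From TC, MC = TC'(q) = 26 - 8q + 3q^2 and AVC = VC/q = 26 - 4q + q^2.
AVC is minimized where dAVC/dq = -4 + 2q = 0, at q = 2; min AVC = 26 - 4·2 + 2^2 = $22.
P = $42 exceeds min AVC = $22, so the firm stays open.
Set P = MC: 42 = 26 - 8q + 3q^2 → -16 - 8q + 3q^2 = 0. The roots are q = -4/3 and q = 4; the profit-maximizing output is on the rising part of MC, so q* = 4.
Check: AVC at q = 4 is $26 ≤ P, so revenue covers variable cost.
Profit = P·q − TC = 42·4 − 157 = $11.

Produce at q = 4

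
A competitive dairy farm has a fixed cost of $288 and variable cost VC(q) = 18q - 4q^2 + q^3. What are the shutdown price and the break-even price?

Shutdown price = $14; break-even price = $78

Shutdown price = min AVC. AVC = 18 - 4q + q^2, with vertex at q = 2 and minimum $14.
ATC = 288/q + 18 - 4q + q^2. Setting dATC/dq = −288/q^2 − 4 + 2q = 0 gives q = 6 (since 2·6^3 − 4·6^2 = 288).
min ATC = 288/6 + 18 − 4·6 + 6^2 = $78. That is the break-even price.
For $14 ≤ P < $78 the firm produces at a loss; below $14 it shuts down.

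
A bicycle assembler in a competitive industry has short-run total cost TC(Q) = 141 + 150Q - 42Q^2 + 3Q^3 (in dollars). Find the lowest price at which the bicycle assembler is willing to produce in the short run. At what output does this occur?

The firm shuts down when price falls below the minimum of average variable cost. AVC = VC/Q = 150 - 42Q + 3Q^2.
At the minimum of AVC, MC = AVC. MC = 150 - 84Q + 9Q^2; setting MC = AVC gives 6Q^2 - 42Q = 0, so Q = 7. min AVC = 3.
The firm shuts down for any P below $3.

$3 per unit, at Q = 7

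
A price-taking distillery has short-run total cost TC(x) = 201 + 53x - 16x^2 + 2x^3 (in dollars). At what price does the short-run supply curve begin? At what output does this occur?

The firm shuts down when price falls below the minimum of average variable cost. AVC = VC/x = 53 - 16x + 2x^2.
dAVC/dx = -16 + 4x = 0 gives x = 4. min AVC = 53 - 16·4 + 2·4^2 = 21.
For P < $21 the firm produces nothing.

$21 per unit, at x = 4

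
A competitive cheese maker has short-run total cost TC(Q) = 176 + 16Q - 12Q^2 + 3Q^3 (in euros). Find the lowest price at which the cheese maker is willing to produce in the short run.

€4 per unit

The shutdown price is the minimum of AVC. VC = 16Q - 12Q^2 + 3Q^3, so AVC = 16 - 12Q + 3Q^2.
At the minimum of AVC, MC = AVC. MC = 16 - 24Q + 9Q^2; setting MC = AVC gives 6Q^2 - 12Q = 0, so Q = 2. min AVC = 4.
So the shutdown price is €4.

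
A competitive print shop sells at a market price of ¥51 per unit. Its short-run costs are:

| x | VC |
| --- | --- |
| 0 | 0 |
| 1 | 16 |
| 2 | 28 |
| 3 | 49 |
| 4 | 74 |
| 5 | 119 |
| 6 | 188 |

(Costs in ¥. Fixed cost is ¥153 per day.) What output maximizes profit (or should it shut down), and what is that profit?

x = 5; profit = -¥17

Tabulate TR − TC: x=0: -153; x=1: -118; x=2: -79; x=3: -49; x=4: -23; x=5: -17; x=6: -35.
Profit is maximized at x = 5. AVC there is 119/5 = ¥23.80 ≤ P, so producing beats shutting down (which would give -¥153).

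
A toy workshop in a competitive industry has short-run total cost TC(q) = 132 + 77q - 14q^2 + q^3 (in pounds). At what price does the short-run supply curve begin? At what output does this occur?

£28 per unit, at q = 7

Short-run supply begins at min AVC. From VC = 77q - 14q^2 + q^3, AVC = 77 - 14q + q^2.
dAVC/dq = -14 + 2q = 0 gives q = 7. min AVC = 77 - 14·7 + 7^2 = 28.
So the shutdown price is £28.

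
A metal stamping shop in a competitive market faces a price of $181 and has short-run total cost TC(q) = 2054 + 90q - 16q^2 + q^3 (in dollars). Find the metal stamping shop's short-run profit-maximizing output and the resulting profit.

AVC = 90 - 16q + q^2 has its minimum $26 at q = 8; price $181 clears that bar, so the firm operates.
With MC = 90 - 32q + 3q^2, P = MC on the upward-sloping part at q* = 13.
TR = 181·13 = 2353. TC = 2054 + 663 = 2717. Profit = 2353 − 2717 = -$364.
By producing, the firm covers all variable cost plus $1690 of fixed cost; shutting down would lose the full $2054.

Profit = -$364 at q = 13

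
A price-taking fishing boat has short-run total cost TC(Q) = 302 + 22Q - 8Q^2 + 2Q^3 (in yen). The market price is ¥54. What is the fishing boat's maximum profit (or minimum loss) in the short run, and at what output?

AVC = 22 - 8Q + 2Q^2 has its minimum ¥14 at Q = 2; price ¥54 clears that bar, so the firm operates.
With MC = 22 - 16Q + 6Q^2, P = MC on the upward-sloping part at Q* = 4.
TR = 54·4 = 216. TC = 302 + 88 = 390. Profit = 216 − 390 = -¥174.
That loss of ¥174 beats the ¥302 the firm would lose by shutting down; producing recovers ¥128 of fixed cost.

Profit = -¥174 at Q = 4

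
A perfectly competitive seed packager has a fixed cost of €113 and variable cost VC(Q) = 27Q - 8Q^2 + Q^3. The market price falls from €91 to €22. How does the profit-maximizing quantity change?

AVC = 27 - 8Q + Q^2, minimized at Q = 4 where min AVC = €11. MC = 27 - 16Q + 3Q^2.
At P = €91 ≥ min AVC, set P = MC on the rising branch: Q = 8.
At P = €22 ≥ min AVC, set P = MC: Q = 5. The firm stays open but cuts output.

Output falls from 8 to 5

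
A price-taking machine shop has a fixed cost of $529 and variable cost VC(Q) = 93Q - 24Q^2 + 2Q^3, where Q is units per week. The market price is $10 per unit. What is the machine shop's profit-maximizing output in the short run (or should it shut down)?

Shut down

From TC, MC = TC'(Q) = 93 - 48Q + 6Q^2 and AVC = VC/Q = 93 - 24Q + 2Q^2.
The AVC parabola has its vertex at Q = 24/4 = 6, where AVC = 93 - 24·6 + 2·6^2 = $21.
P = $10 lies below min AVC = $21; no output level covers variable cost.
The firm minimizes its loss by shutting down and losing only its fixed cost of $529.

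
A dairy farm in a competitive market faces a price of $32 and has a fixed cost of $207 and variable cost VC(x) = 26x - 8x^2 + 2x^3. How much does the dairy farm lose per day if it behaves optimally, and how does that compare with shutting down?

Profit = -$171 at x = 3

AVC = 26 - 8x + 2x^2; min AVC = $18 at x = 2. Since P = $32 ≥ min AVC, the firm produces.
With MC = 26 - 16x + 6x^2, P = MC on the upward-sloping part at x* = 3.
TR = 32·3 = 96. TC = 207 + 60 = 267. Profit = 96 − 267 = -$171.
Shutting down would mean losing the fixed cost of $207, so operating at a loss of $171 is better by $36.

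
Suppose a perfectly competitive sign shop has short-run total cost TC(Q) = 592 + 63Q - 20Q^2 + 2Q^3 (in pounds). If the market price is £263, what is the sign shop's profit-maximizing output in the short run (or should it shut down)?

Produce at Q = 10

From TC, MC = TC'(Q) = 63 - 40Q + 6Q^2 and AVC = VC/Q = 63 - 20Q + 2Q^2.
The AVC parabola has its vertex at Q = 20/4 = 5, where AVC = 63 - 20·5 + 2·5^2 = £13.
Since P = £263 ≥ min AVC = £13, price covers variable cost and the firm should produce.
Set P = MC: 263 = 63 - 40Q + 6Q^2 → -200 - 40Q + 6Q^2 = 0. The roots are Q = -10/3 and Q = 10; the profit-maximizing output is on the rising part of MC, so Q* = 10.
Check: AVC at Q = 10 is £63 ≤ P, so revenue covers variable cost.
Profit = P·Q − TC = 263·10 − 1222 = £1408.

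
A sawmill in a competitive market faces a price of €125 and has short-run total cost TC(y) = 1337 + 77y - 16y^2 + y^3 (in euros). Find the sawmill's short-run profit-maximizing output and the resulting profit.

AVC = 77 - 16y + y^2 has its minimum €13 at y = 8; price €125 clears that bar, so the firm operates.
MC = 77 - 32y + 3y^2. Setting P = MC and taking the root on the rising branch gives y* = 12.
TR = 125·12 = 1500. TC = 1337 + 348 = 1685. Profit = 1500 − 1685 = -€185.
By producing, the firm covers all variable cost plus €1152 of fixed cost; shutting down would lose the full €1337.

Profit = -€185 at y = 12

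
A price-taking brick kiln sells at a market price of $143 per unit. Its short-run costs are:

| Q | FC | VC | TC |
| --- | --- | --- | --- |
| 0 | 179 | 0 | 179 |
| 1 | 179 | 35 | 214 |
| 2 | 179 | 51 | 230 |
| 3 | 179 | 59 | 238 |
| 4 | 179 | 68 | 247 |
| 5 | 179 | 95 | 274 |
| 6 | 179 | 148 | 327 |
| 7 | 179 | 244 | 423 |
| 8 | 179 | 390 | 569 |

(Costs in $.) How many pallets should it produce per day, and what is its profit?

Q = 7; profit = $578

Compute π = P·Q − TC at each output: Q=0: -179; Q=1: -71; Q=2: 56; Q=3: 191; Q=4: 325; Q=5: 441; Q=6: 531; Q=7: 578; Q=8: 575.
Profit is maximized at Q = 7. AVC there is 244/7 = $34.86 ≤ P, so producing beats shutting down (which would give -$179).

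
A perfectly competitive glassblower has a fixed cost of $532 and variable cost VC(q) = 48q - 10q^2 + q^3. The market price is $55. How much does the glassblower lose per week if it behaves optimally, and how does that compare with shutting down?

Profit = -$336 at q = 7

AVC = 48 - 10q + q^2; min AVC = $23 at q = 5. Since P = $55 ≥ min AVC, the firm produces.
With MC = 48 - 20q + 3q^2, P = MC on the upward-sloping part at q* = 7.
TR = 55·7 = 385. TC = 532 + 189 = 721. Profit = 385 − 721 = -$336.
That loss of $336 beats the $532 the firm would lose by shutting down; producing recovers $196 of fixed cost.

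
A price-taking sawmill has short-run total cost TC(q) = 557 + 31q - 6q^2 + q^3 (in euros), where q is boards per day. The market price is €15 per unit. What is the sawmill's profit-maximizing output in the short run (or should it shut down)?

Shut down

Strip out fixed cost: VC = 31q - 6q^2 + q^3. Then AVC = 31 - 6q + q^2 and MC = 31 - 12q + 3q^2.
The AVC parabola has its vertex at q = 6/2 = 3, where AVC = 31 - 6·3 + 3^2 = €22.
Since P = €15 < min AVC = €22, price fails to cover variable cost at any output.
Shutting down limits the loss to fixed cost, €557.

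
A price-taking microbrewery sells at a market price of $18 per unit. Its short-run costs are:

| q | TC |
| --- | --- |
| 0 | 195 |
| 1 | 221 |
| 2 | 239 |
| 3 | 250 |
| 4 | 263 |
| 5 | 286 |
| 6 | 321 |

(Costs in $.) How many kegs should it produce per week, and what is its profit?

q = 4; profit = -$191

Profit at each row (π = 18q − TC): q=0: -195; q=1: -203; q=2: -203; q=3: -196; q=4: -191; q=5: -196; q=6: -213.
Profit is maximized at q = 4. AVC there is 68/4 = $17 ≤ P, so producing beats shutting down (which would give -$195).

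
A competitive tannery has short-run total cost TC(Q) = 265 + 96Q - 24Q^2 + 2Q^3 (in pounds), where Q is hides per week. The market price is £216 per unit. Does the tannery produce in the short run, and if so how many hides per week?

Variable cost is VC = 96Q - 24Q^2 + 2Q^3, so AVC = VC/Q = 96 - 24Q + 2Q^2 and MC = dTC/dQ = 96 - 48Q + 6Q^2.
AVC hits its minimum where MC = AVC, at Q = 6, giving min AVC = 96 - 24·6 + 2·6^2 = £24.
Because £216 ≥ £24, revenue can cover variable cost; the firm operates.
Solving P = MC: -120 - 48Q + 6Q^2 = 0 ⇒ Q = -2 or 10. On the upward-sloping branch, Q* = 10.
Check: AVC at Q = 10 is £56 ≤ P, so revenue covers variable cost.
Profit = P·Q − TC = 216·10 − 825 = £1335.

Produce at Q = 10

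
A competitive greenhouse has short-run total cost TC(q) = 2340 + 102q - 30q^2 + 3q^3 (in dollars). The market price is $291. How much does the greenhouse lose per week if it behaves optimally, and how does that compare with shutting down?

Profit = -$396 at q = 9

AVC = 102 - 30q + 3q^2; min AVC = $27 at q = 5. Since P = $291 ≥ min AVC, the firm produces.
MC = 102 - 60q + 9q^2. Setting P = MC and taking the root on the rising branch gives q* = 9.
TR = 291·9 = 2619. TC = 2340 + 675 = 3015. Profit = 2619 − 3015 = -$396.
Shutting down would mean losing the fixed cost of $2340, so operating at a loss of $396 is better by $1944.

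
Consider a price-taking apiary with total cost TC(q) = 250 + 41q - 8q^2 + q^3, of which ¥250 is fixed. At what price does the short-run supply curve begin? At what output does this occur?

¥25 per unit, at q = 4

The shutdown price is the minimum of AVC. VC = 41q - 8q^2 + q^3, so AVC = 41 - 8q + q^2.
At the minimum of AVC, MC = AVC. MC = 41 - 16q + 3q^2; setting MC = AVC gives 2q^2 - 8q = 0, so q = 4. min AVC = 25.
For P < ¥25 the firm produces nothing.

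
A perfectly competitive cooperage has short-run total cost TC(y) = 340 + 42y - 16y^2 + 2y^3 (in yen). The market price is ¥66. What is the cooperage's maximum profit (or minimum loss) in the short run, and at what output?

AVC = 42 - 16y + 2y^2; min AVC = ¥10 at y = 4. Since P = ¥66 ≥ min AVC, the firm produces.
MC = 42 - 32y + 6y^2. Setting P = MC and taking the root on the rising branch gives y* = 6.
TR = 66·6 = 396. TC = 340 + 108 = 448. Profit = 396 − 448 = -¥52.
Shutting down would mean losing the fixed cost of ¥340, so operating at a loss of ¥52 is better by ¥288.

Profit = -¥52 at y = 6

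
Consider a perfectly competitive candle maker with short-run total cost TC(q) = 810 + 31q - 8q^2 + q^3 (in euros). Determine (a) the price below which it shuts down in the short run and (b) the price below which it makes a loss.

AVC = 31 - 8q + q^2; minimized at q = 4, giving min AVC = €15. That is the shutdown price.
ATC = 810/q + 31 - 8q + q^2. Setting dATC/dq = −810/q^2 − 8 + 2q = 0 gives q = 9 (since 2·9^3 − 8·9^2 = 810).
min ATC = 810/9 + 31 − 8·9 + 9^2 = €130. That is the break-even price.
Between these two prices the firm operates at a loss; above €130 it earns a profit.

Shutdown price = €15; break-even price = €130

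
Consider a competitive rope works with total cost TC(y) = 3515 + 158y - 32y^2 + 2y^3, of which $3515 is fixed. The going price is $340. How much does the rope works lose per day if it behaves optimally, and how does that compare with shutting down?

Profit = -$135 at y = 13

AVC = 158 - 32y + 2y^2 has its minimum $30 at y = 8; price $340 clears that bar, so the firm operates.
With MC = 158 - 64y + 6y^2, P = MC on the upward-sloping part at y* = 13.
TR = 340·13 = 4420. TC = 3515 + 1040 = 4555. Profit = 4420 − 4555 = -$135.
By producing, the firm covers all variable cost plus $3380 of fixed cost; shutting down would lose the full $3515.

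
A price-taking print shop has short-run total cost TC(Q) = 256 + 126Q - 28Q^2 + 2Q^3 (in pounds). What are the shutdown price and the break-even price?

AVC = 126 - 28Q + 2Q^2; minimized at Q = 7, giving min AVC = £28. That is the shutdown price.
ATC = 256/Q + 126 - 28Q + 2Q^2. Setting dATC/dQ = −256/Q^2 − 28 + 4Q = 0 gives Q = 8 (since 4·8^3 − 28·8^2 = 256).
min ATC = 256/8 + 126 − 28·8 + 2·8^2 = £62. That is the break-even price.
Between these two prices the firm operates at a loss; above £62 it earns a profit.

Shutdown price = £28; break-even price = £62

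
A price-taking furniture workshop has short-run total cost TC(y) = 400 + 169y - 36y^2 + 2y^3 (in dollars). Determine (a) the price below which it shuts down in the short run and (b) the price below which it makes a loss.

Shutdown price = min AVC. AVC = 169 - 36y + 2y^2, with vertex at y = 9 and minimum $7.
ATC = 400/y + 169 - 36y + 2y^2. Setting dATC/dy = −400/y^2 − 36 + 4y = 0 gives y = 10 (since 4·10^3 − 36·10^2 = 400).
min ATC = 400/10 + 169 − 36·10 + 2·10^2 = $49. That is the break-even price.
For $7 ≤ P < $49 the firm produces at a loss; below $7 it shuts down.

Shutdown price = $7; break-even price = $49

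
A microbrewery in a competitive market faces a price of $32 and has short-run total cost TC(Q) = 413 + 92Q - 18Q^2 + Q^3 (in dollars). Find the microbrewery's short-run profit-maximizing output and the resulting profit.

Profit = -$213 at Q = 10

AVC = 92 - 18Q + Q^2; min AVC = $11 at Q = 9. Since P = $32 ≥ min AVC, the firm produces.
With MC = 92 - 36Q + 3Q^2, P = MC on the upward-sloping part at Q* = 10.
TR = 32·10 = 320. TC = 413 + 120 = 533. Profit = 320 − 533 = -$213.
That loss of $213 beats the $413 the firm would lose by shutting down; producing recovers $200 of fixed cost.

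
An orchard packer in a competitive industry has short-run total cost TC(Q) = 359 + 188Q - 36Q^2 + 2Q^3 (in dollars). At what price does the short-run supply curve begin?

$26 per unit

Short-run supply begins at min AVC. From VC = 188Q - 36Q^2 + 2Q^3, AVC = 188 - 36Q + 2Q^2.
dAVC/dQ = -36 + 4Q = 0 gives Q = 9. min AVC = 188 - 36·9 + 2·9^2 = 26.
For P < $26 the firm produces nothing.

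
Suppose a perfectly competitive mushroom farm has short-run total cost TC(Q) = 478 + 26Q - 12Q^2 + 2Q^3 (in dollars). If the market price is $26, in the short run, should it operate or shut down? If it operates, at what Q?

Produce at Q = 4

From TC, MC = TC'(Q) = 26 - 24Q + 6Q^2 and AVC = VC/Q = 26 - 12Q + 2Q^2.
The AVC parabola has its vertex at Q = 12/4 = 3, where AVC = 26 - 12·3 + 2·3^2 = $8.
Because $26 ≥ $8, revenue can cover variable cost; the firm operates.
Solving P = MC: -24Q + 6Q^2 = 0 ⇒ Q = 0 or 4. On the upward-sloping branch, Q* = 4.
Check: AVC at Q = 4 is $10 ≤ P, so revenue covers variable cost.
Profit = P·Q − TC = 26·4 − 518 = -$414, a loss, but smaller than the $478 fixed cost the firm would lose by shutting down.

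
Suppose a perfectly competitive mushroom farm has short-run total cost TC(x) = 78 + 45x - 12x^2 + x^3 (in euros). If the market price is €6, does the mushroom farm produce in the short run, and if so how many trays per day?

From TC, MC = TC'(x) = 45 - 24x + 3x^2 and AVC = VC/x = 45 - 12x + x^2.
AVC hits its minimum where MC = AVC, at x = 6, giving min AVC = 45 - 12·6 + 6^2 = €9.
Since P = €6 < min AVC = €9, price fails to cover variable cost at any output.
Best response: produce nothing and absorb the €78 fixed cost.

Shut down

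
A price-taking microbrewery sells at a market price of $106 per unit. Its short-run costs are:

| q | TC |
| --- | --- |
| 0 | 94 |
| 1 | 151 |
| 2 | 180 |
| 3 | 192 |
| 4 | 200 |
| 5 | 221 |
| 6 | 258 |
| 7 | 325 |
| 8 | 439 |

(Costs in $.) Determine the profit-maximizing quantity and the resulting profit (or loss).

q = 7; profit = $417

Tabulate TR − TC: q=0: -94; q=1: -45; q=2: 32; q=3: 126; q=4: 224; q=5: 309; q=6: 378; q=7: 417; q=8: 409.
Profit is maximized at q = 7. AVC there is 231/7 = $33 ≤ P, so producing beats shutting down (which would give -$94).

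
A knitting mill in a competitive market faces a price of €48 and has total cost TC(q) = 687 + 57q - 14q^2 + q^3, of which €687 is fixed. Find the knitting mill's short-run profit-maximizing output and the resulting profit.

AVC = 57 - 14q + q^2 has its minimum €8 at q = 7; price €48 clears that bar, so the firm operates.
MC = 57 - 28q + 3q^2. Setting P = MC and taking the root on the rising branch gives q* = 9.
TR = 48·9 = 432. TC = 687 + 108 = 795. Profit = 432 − 795 = -€363.
Shutting down would mean losing the fixed cost of €687, so operating at a loss of €363 is better by €324.

Profit = -€363 at q = 9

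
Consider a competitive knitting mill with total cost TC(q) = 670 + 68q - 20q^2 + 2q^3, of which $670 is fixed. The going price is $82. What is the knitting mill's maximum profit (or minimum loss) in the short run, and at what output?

AVC = 68 - 20q + 2q^2; min AVC = $18 at q = 5. Since P = $82 ≥ min AVC, the firm produces.
With MC = 68 - 40q + 6q^2, P = MC on the upward-sloping part at q* = 7.
TR = 82·7 = 574. TC = 670 + 182 = 852. Profit = 574 − 852 = -$278.
By producing, the firm covers all variable cost plus $392 of fixed cost; shutting down would lose the full $670.

Profit = -$278 at q = 7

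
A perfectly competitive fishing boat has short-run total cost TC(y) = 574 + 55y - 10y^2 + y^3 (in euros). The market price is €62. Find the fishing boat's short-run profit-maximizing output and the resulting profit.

Profit = -€378 at y = 7

AVC = 55 - 10y + y^2; min AVC = €30 at y = 5. Since P = €62 ≥ min AVC, the firm produces.
With MC = 55 - 20y + 3y^2, P = MC on the upward-sloping part at y* = 7.
TR = 62·7 = 434. TC = 574 + 238 = 812. Profit = 434 − 812 = -€378.
That loss of €378 beats the €574 the firm would lose by shutting down; producing recovers €196 of fixed cost.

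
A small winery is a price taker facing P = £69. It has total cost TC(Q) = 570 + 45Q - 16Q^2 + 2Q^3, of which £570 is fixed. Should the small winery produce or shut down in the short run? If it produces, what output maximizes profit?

Variable cost is VC = 45Q - 16Q^2 + 2Q^3, so AVC = VC/Q = 45 - 16Q + 2Q^2 and MC = dTC/dQ = 45 - 32Q + 6Q^2.
The AVC parabola has its vertex at Q = 16/4 = 4, where AVC = 45 - 16·4 + 2·4^2 = £13.
Since P = £69 ≥ min AVC = £13, price covers variable cost and the firm should produce.
P = MC gives -24 - 32Q + 6Q^2 = 0, with roots -2/3 and 6. Take the larger (rising MC): Q* = 6.
Check: AVC at Q = 6 is £21 ≤ P, so revenue covers variable cost.
Profit = P·Q − TC = 69·6 − 696 = -£282, a loss, but smaller than the £570 fixed cost the firm would lose by shutting down.

Produce at Q = 6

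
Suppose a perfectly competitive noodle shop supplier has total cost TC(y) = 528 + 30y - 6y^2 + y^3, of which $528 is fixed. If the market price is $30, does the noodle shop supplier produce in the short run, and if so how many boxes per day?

Produce at y = 4

Strip out fixed cost: VC = 30y - 6y^2 + y^3. Then AVC = 30 - 6y + y^2 and MC = 30 - 12y + 3y^2.
AVC hits its minimum where MC = AVC, at y = 3, giving min AVC = 30 - 6·3 + 3^2 = $21.
Since P = $30 ≥ min AVC = $21, price covers variable cost and the firm should produce.
P = MC gives -12y + 3y^2 = 0, with roots 0 and 4. Take the larger (rising MC): y* = 4.
Check: AVC at y = 4 is $22 ≤ P, so revenue covers variable cost.
Profit = P·y − TC = 30·4 − 616 = -$496, a loss, but smaller than the $528 fixed cost the firm would lose by shutting down.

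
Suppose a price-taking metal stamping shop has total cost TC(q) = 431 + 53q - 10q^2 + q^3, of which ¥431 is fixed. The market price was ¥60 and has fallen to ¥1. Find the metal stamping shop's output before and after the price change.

Output falls from 7 to 0 (the firm shuts down)

MC = 53 - 20q + 3q^2; the shutdown threshold is min AVC = ¥28 (at q = 5).
At P = ¥60 ≥ min AVC, set P = MC on the rising branch: q = 7.
At P = ¥1 < min AVC = ¥28, price no longer covers variable cost at any output, so the firm shuts down: q = 0.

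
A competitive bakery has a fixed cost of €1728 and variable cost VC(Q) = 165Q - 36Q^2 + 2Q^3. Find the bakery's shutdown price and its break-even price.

Shutdown price = min AVC. AVC = 165 - 36Q + 2Q^2, with vertex at Q = 9 and minimum €3.
ATC = 1728/Q + 165 - 36Q + 2Q^2. Setting dATC/dQ = −1728/Q^2 − 36 + 4Q = 0 gives Q = 12 (since 4·12^3 − 36·12^2 = 1728).
min ATC = 1728/12 + 165 − 36·12 + 2·12^2 = €165. That is the break-even price.
Between these two prices the firm operates at a loss; above €165 it earns a profit.

Shutdown price = €3; break-even price = €165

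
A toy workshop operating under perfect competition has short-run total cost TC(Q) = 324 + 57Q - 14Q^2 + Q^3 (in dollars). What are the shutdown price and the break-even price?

Shutdown price = min AVC. AVC = 57 - 14Q + Q^2, with vertex at Q = 7 and minimum $8.
ATC = 324/Q + 57 - 14Q + Q^2. Setting dATC/dQ = −324/Q^2 − 14 + 2Q = 0 gives Q = 9 (since 2·9^3 − 14·9^2 = 324).
min ATC = 324/9 + 57 − 14·9 + 9^2 = $48. That is the break-even price.
For $8 ≤ P < $48 the firm produces at a loss; below $8 it shuts down.

Shutdown price = $8; break-even price = $48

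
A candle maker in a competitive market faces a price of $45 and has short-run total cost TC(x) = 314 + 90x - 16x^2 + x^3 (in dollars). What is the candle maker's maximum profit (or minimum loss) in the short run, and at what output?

AVC = 90 - 16x + x^2 has its minimum $26 at x = 8; price $45 clears that bar, so the firm operates.
With MC = 90 - 32x + 3x^2, P = MC on the upward-sloping part at x* = 9.
TR = 45·9 = 405. TC = 314 + 243 = 557. Profit = 405 − 557 = -$152.
Shutting down would mean losing the fixed cost of $314, so operating at a loss of $152 is better by $162.

Profit = -$152 at x = 9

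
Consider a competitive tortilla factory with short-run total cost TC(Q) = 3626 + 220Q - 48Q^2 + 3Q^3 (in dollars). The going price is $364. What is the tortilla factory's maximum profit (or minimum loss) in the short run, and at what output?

AVC = 220 - 48Q + 3Q^2 has its minimum $28 at Q = 8; price $364 clears that bar, so the firm operates.
MC = 220 - 96Q + 9Q^2. Setting P = MC and taking the root on the rising branch gives Q* = 12.
TR = 364·12 = 4368. TC = 3626 + 912 = 4538. Profit = 4368 − 4538 = -$170.
By producing, the firm covers all variable cost plus $3456 of fixed cost; shutting down would lose the full $3626.

Profit = -$170 at Q = 12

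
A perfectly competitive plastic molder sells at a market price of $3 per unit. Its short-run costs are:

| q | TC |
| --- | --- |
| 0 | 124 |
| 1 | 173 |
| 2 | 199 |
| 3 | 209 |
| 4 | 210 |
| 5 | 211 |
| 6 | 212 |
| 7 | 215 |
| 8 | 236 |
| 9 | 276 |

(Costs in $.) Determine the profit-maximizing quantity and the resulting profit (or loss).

Compute π = P·q − TC at each output: q=0: -124; q=1: -170; q=2: -193; q=3: -200; q=4: -198; q=5: -196; q=6: -194; q=7: -194; q=8: -212; q=9: -249.
Profit is highest at q = 0. Equivalently, the lowest AVC in the table is 91/7 ≈ $13 at q = 7, and P = $3 falls below it — price never covers variable cost, so the firm shuts down and loses only its fixed cost.

q = 0 (shut down); profit = -$124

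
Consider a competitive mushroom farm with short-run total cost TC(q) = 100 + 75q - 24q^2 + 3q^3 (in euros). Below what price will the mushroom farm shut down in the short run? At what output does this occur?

€27 per unit, at q = 4

The shutdown price is the minimum of AVC. VC = 75q - 24q^2 + 3q^3, so AVC = 75 - 24q + 3q^2.
At the minimum of AVC, MC = AVC. MC = 75 - 48q + 9q^2; setting MC = AVC gives 6q^2 - 24q = 0, so q = 4. min AVC = 27.
For P < €27 the firm produces nothing.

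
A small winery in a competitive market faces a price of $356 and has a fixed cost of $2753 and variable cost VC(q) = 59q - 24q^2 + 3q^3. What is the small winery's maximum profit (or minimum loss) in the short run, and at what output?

AVC = 59 - 24q + 3q^2 has its minimum $11 at q = 4; price $356 clears that bar, so the firm operates.
MC = 59 - 48q + 9q^2. Setting P = MC and taking the root on the rising branch gives q* = 9.
TR = 356·9 = 3204. TC = 2753 + 774 = 3527. Profit = 3204 − 3527 = -$323.
Shutting down would mean losing the fixed cost of $2753, so operating at a loss of $323 is better by $2430.

Profit = -$323 at q = 9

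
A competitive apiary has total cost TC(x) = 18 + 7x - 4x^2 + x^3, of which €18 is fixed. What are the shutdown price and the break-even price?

Shutdown price = €3; break-even price = €10

Shutdown price = min AVC. AVC = 7 - 4x + x^2, with vertex at x = 2 and minimum €3.
ATC = 18/x + 7 - 4x + x^2. Setting dATC/dx = −18/x^2 − 4 + 2x = 0 gives x = 3 (since 2·3^3 − 4·3^2 = 18).
min ATC = 18/3 + 7 − 4·3 + 3^2 = €10. That is the break-even price.
For €3 ≤ P < €10 the firm produces at a loss; below €3 it shuts down.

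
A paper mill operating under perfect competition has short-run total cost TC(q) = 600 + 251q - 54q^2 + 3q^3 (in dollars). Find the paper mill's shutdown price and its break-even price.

Shutdown price = min AVC. AVC = 251 - 54q + 3q^2, with vertex at q = 9 and minimum $8.
ATC = 600/q + 251 - 54q + 3q^2. Setting dATC/dq = −600/q^2 − 54 + 6q = 0 gives q = 10 (since 6·10^3 − 54·10^2 = 600).
min ATC = 600/10 + 251 − 54·10 + 3·10^2 = $71. That is the break-even price.
Between these two prices the firm operates at a loss; above $71 it earns a profit.

Shutdown price = $8; break-even price = $71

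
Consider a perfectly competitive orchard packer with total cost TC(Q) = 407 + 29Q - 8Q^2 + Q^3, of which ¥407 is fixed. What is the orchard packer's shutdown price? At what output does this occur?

The firm shuts down when price falls below the minimum of average variable cost. AVC = VC/Q = 29 - 8Q + Q^2.
dAVC/dQ = -8 + 2Q = 0 gives Q = 4. min AVC = 29 - 8·4 + 4^2 = 13.
For P < ¥13 the firm produces nothing.

¥13 per unit, at Q = 4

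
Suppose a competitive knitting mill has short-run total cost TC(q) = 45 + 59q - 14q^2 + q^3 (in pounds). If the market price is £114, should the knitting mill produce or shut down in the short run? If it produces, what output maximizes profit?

Produce at q = 11

From TC, MC = TC'(q) = 59 - 28q + 3q^2 and AVC = VC/q = 59 - 14q + q^2.
AVC hits its minimum where MC = AVC, at q = 7, giving min AVC = 59 - 14·7 + 7^2 = £10.
Since P = £114 ≥ min AVC = £10, price covers variable cost and the firm should produce.
Solving P = MC: -55 - 28q + 3q^2 = 0 ⇒ q = -5/3 or 11. On the upward-sloping branch, q* = 11.
Check: AVC at q = 11 is £26 ≤ P, so revenue covers variable cost.
Profit = P·q − TC = 114·11 − 331 = £923.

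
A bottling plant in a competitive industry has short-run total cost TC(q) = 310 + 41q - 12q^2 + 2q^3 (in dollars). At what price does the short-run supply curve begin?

Short-run supply begins at min AVC. From VC = 41q - 12q^2 + 2q^3, AVC = 41 - 12q + 2q^2.
dAVC/dq = -12 + 4q = 0 gives q = 3. min AVC = 41 - 12·3 + 2·3^2 = 23.
For P < $23 the firm produces nothing.

$23 per unit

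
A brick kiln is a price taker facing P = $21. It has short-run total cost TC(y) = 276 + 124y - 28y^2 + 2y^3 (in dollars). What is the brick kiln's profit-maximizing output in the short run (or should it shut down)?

From TC, MC = TC'(y) = 124 - 56y + 6y^2 and AVC = VC/y = 124 - 28y + 2y^2.
AVC hits its minimum where MC = AVC, at y = 7, giving min AVC = 124 - 28·7 + 2·7^2 = $26.
P = $21 lies below min AVC = $26; no output level covers variable cost.
Best response: produce nothing and absorb the $276 fixed cost.

Shut down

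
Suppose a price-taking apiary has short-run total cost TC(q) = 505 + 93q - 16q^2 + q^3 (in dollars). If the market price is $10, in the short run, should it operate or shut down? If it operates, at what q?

Strip out fixed cost: VC = 93q - 16q^2 + q^3. Then AVC = 93 - 16q + q^2 and MC = 93 - 32q + 3q^2.
The AVC parabola has its vertex at q = 16/2 = 8, where AVC = 93 - 16·8 + 8^2 = $29.
P = $10 lies below min AVC = $29; no output level covers variable cost.
The firm minimizes its loss by shutting down and losing only its fixed cost of $505.

Shut down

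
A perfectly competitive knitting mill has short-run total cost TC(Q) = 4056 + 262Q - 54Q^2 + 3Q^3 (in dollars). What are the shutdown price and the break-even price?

Shutdown price = $19; break-even price = $379

AVC = 262 - 54Q + 3Q^2; minimized at Q = 9, giving min AVC = $19. That is the shutdown price.
ATC = 4056/Q + 262 - 54Q + 3Q^2. Setting dATC/dQ = −4056/Q^2 − 54 + 6Q = 0 gives Q = 13 (since 6·13^3 − 54·13^2 = 4056).
min ATC = 4056/13 + 262 − 54·13 + 3·13^2 = $379. That is the break-even price.
For $19 ≤ P < $379 the firm produces at a loss; below $19 it shuts down.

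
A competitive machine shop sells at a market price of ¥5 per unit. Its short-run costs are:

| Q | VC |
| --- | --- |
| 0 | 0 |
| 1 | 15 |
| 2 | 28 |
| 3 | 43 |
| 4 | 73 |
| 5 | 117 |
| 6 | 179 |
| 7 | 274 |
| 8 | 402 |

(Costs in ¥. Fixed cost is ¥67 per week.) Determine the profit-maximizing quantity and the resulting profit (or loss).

Profit at each row (π = 5Q − TC): Q=0: -67; Q=1: -77; Q=2: -85; Q=3: -95; Q=4: -120; Q=5: -159; Q=6: -216; Q=7: -306; Q=8: -429.
Profit is highest at Q = 0. Equivalently, the lowest AVC in the table is 28/2 ≈ ¥14 at Q = 2, and P = ¥5 falls below it — price never covers variable cost, so the firm shuts down and loses only its fixed cost.

Q = 0 (shut down); profit = -¥67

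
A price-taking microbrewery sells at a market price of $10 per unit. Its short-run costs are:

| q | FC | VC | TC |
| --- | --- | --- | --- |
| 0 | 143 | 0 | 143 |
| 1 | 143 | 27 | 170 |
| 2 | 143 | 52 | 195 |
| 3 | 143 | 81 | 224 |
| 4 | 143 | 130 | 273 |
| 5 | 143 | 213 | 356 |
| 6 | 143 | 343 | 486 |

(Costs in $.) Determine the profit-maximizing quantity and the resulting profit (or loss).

Profit at each row (π = 10q − TC): q=0: -143; q=1: -160; q=2: -175; q=3: -194; q=4: -233; q=5: -306; q=6: -426.
Profit is highest at q = 0. Equivalently, the lowest AVC in the table is 52/2 ≈ $26 at q = 2, and P = $10 falls below it — price never covers variable cost, so the firm shuts down and loses only its fixed cost.

q = 0 (shut down); profit = -$143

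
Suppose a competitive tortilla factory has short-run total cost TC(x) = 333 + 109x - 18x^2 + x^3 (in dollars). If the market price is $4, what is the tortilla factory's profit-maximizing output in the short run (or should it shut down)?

Shut down

Variable cost is VC = 109x - 18x^2 + x^3, so AVC = VC/x = 109 - 18x + x^2 and MC = dTC/dx = 109 - 36x + 3x^2.
The AVC parabola has its vertex at x = 18/2 = 9, where AVC = 109 - 18·9 + 9^2 = $28.
P = $4 lies below min AVC = $28; no output level covers variable cost.
Shutting down limits the loss to fixed cost, $333.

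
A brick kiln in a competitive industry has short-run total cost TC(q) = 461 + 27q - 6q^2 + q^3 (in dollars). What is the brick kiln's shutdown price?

Short-run supply begins at min AVC. From VC = 27q - 6q^2 + q^3, AVC = 27 - 6q + q^2.
At the minimum of AVC, MC = AVC. MC = 27 - 12q + 3q^2; setting MC = AVC gives 2q^2 - 6q = 0, so q = 3. min AVC = 18.
For P < $18 the firm produces nothing.

$18 per unit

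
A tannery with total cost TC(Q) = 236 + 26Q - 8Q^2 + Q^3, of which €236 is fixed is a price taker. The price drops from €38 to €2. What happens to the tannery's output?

AVC = 26 - 8Q + Q^2, minimized at Q = 4 where min AVC = €10. MC = 26 - 16Q + 3Q^2.
With P = €38 above the shutdown price, P = MC gives Q = 6.
At P = €2 < min AVC = €10, price no longer covers variable cost at any output, so the firm shuts down: Q = 0.

Output falls from 6 to 0 (the firm shuts down)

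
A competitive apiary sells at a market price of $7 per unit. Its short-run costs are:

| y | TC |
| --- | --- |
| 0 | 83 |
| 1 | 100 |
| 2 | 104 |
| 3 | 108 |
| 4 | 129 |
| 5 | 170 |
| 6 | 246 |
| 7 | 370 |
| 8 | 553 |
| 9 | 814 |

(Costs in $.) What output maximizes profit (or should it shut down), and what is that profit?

y = 0 (shut down); profit = -$83

Tabulate TR − TC: y=0: -83; y=1: -93; y=2: -90; y=3: -87; y=4: -101; y=5: -135; y=6: -204; y=7: -321; y=8: -497; y=9: -751.
Profit is highest at y = 0. Equivalently, the lowest AVC in the table is 25/3 ≈ $8.33 at y = 3, and P = $7 falls below it — price never covers variable cost, so the firm shuts down and loses only its fixed cost.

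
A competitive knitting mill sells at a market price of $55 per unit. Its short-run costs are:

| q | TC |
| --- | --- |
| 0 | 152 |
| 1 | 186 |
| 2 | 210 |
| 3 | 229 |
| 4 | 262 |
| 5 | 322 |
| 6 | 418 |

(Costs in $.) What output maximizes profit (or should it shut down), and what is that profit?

Tabulate TR − TC: q=0: -152; q=1: -131; q=2: -100; q=3: -64; q=4: -42; q=5: -47; q=6: -88.
Profit is maximized at q = 4. AVC there is 110/4 = $27.50 ≤ P, so producing beats shutting down (which would give -$152).

q = 4; profit = -$42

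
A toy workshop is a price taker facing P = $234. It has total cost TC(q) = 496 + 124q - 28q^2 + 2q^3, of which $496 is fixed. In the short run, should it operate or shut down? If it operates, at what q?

From TC, MC = TC'(q) = 124 - 56q + 6q^2 and AVC = VC/q = 124 - 28q + 2q^2.
AVC hits its minimum where MC = AVC, at q = 7, giving min AVC = 124 - 28·7 + 2·7^2 = $26.
Since P = $234 ≥ min AVC = $26, price covers variable cost and the firm should produce.
P = MC gives -110 - 56q + 6q^2 = 0, with roots -5/3 and 11. Take the larger (rising MC): q* = 11.
Check: AVC at q = 11 is $58 ≤ P, so revenue covers variable cost.
Profit = P·q − TC = 234·11 − 1134 = $1440.

Produce at q = 11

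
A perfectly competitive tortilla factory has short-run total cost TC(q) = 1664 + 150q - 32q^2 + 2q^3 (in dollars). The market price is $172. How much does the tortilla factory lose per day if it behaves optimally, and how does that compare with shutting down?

AVC = 150 - 32q + 2q^2 has its minimum $22 at q = 8; price $172 clears that bar, so the firm operates.
With MC = 150 - 64q + 6q^2, P = MC on the upward-sloping part at q* = 11.
TR = 172·11 = 1892. TC = 1664 + 440 = 2104. Profit = 1892 − 2104 = -$212.
Shutting down would mean losing the fixed cost of $1664, so operating at a loss of $212 is better by $1452.

Profit = -$212 at q = 11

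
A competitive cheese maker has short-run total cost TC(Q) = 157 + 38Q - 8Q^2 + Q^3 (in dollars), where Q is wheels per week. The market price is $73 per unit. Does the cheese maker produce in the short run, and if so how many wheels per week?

Variable cost is VC = 38Q - 8Q^2 + Q^3, so AVC = VC/Q = 38 - 8Q + Q^2 and MC = dTC/dQ = 38 - 16Q + 3Q^2.
The AVC parabola has its vertex at Q = 8/2 = 4, where AVC = 38 - 8·4 + 4^2 = $22.
P = $73 exceeds min AVC = $22, so the firm stays open.
Set P = MC: 73 = 38 - 16Q + 3Q^2 → -35 - 16Q + 3Q^2 = 0. The roots are Q = -5/3 and Q = 7; the profit-maximizing output is on the rising part of MC, so Q* = 7.
Check: AVC at Q = 7 is $31 ≤ P, so revenue covers variable cost.
Profit = P·Q − TC = 73·7 − 374 = $137.

Produce at Q = 7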